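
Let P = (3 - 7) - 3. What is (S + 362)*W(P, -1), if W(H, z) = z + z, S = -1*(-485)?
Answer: -1694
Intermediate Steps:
S = 485
P = -7 (P = -4 - 3 = -7)
W(H, z) = 2*z
(S + 362)*W(P, -1) = (485 + 362)*(2*(-1)) = 847*(-2) = -1694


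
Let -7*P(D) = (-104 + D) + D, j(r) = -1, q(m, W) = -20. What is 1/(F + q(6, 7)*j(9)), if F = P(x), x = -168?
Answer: 7/580 ≈ 0.012069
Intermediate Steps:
P(D) = 104/7 - 2*D/7 (P(D) = -((-104 + D) + D)/7 = -(-104 + 2*D)/7 = 104/7 - 2*D/7)
F = 440/7 (F = 104/7 - 2/7*(-168) = 104/7 + 48 = 440/7 ≈ 62.857)
1/(F + q(6, 7)*j(9)) = 1/(440/7 - 20*(-1)) = 1/(440/7 + 20) = 1/(580/7) = 7/580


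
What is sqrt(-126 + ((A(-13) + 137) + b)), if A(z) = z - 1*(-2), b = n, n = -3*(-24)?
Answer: 6*sqrt(2) ≈ 8.4853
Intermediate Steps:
n = 72
b = 72
A(z) = 2 + z (A(z) = z + 2 = 2 + z)
sqrt(-126 + ((A(-13) + 137) + b)) = sqrt(-126 + (((2 - 13) + 137) + 72)) = sqrt(-126 + ((-11 + 137) + 72)) = sqrt(-126 + (126 + 72)) = sqrt(-126 + 198) = sqrt(72) = 6*sqrt(2)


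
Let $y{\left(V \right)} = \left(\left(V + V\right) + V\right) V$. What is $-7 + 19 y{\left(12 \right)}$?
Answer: $8201$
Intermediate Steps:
$y{\left(V \right)} = 3 V^{2}$ ($y{\left(V \right)} = \left(2 V + V\right) V = 3 V V = 3 V^{2}$)
$-7 + 19 y{\left(12 \right)} = -7 + 19 \cdot 3 \cdot 12^{2} = -7 + 19 \cdot 3 \cdot 144 = -7 + 19 \cdot 432 = -7 + 8208 = 8201$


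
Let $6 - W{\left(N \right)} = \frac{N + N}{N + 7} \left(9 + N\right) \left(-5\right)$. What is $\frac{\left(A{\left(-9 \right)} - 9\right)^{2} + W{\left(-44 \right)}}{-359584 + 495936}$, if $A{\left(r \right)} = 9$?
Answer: $- \frac{7589}{2522512} \approx -0.0030085$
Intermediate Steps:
$W{\left(N \right)} = 6 + \frac{10 N \left(9 + N\right)}{7 + N}$ ($W{\left(N \right)} = 6 - \frac{N + N}{N + 7} \left(9 + N\right) \left(-5\right) = 6 - \frac{2 N}{7 + N} \left(9 + N\right) \left(-5\right) = 6 - \frac{2 N \left(9 + N\right)}{7 + N} \left(-5\right) = 6 - - \frac{10 N \left(9 + N\right)}{7 + N} = 6 + \frac{10 N \left(9 + N\right)}{7 + N}$)
$\frac{\left(A{\left(-9 \right)} - 9\right)^{2} + W{\left(-44 \right)}}{-359584 + 495936} = \frac{\left(9 - 9\right)^{2} + \frac{2 \left(21 + 5 \left(-44\right)^{2} + 48 \left(-44\right)\right)}{7 - 44}}{-359584 + 495936} = \frac{0^{2} + \frac{2 \left(21 + 5 \cdot 1936 - 2112\right)}{-37}}{136352} = \left(0 + 2 \left(- \frac{1}{37}\right) \left(21 + 9680 - 2112\right)\right) \frac{1}{136352} = \left(0 + 2 \left(- \frac{1}{37}\right) 7589\right) \frac{1}{136352} = \left(0 - \frac{15178}{37}\right) \frac{1}{136352} = \left(- \frac{15178}{37}\right) \frac{1}{136352} = - \frac{7589}{2522512}$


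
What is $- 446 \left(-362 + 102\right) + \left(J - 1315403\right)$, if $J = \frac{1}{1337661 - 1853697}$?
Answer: $- \frac{618955767949}{516036} \approx -1.1994 \cdot 10^{6}$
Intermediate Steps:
$J = - \frac{1}{516036}$ ($J = \frac{1}{1337661 - 1853697} = \frac{1}{-516036} = - \frac{1}{516036} \approx -1.9378 \cdot 10^{-6}$)
$- 446 \left(-362 + 102\right) + \left(J - 1315403\right) = - 446 \left(-362 + 102\right) - \frac{678795302509}{516036} = \left(-446\right) \left(-260\right) - \frac{678795302509}{516036} = 115960 - \frac{678795302509}{516036} = - \frac{618955767949}{516036}$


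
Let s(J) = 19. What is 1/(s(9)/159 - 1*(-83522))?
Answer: 159/13280017 ≈ 1.1973e-5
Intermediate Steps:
1/(s(9)/159 - 1*(-83522)) = 1/(19/159 - 1*(-83522)) = 1/((1/159)*19 + 83522) = 1/(19/159 + 83522) = 1/(13280017/159) = 159/13280017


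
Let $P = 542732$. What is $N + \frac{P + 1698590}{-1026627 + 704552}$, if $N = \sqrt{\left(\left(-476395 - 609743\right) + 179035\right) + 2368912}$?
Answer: $- \frac{2241322}{322075} + \sqrt{1461809} \approx 1202.1$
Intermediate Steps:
$N = \sqrt{1461809}$ ($N = \sqrt{\left(-1086138 + 179035\right) + 2368912} = \sqrt{-907103 + 2368912} = \sqrt{1461809} \approx 1209.1$)
$N + \frac{P + 1698590}{-1026627 + 704552} = \sqrt{1461809} + \frac{542732 + 1698590}{-1026627 + 704552} = \sqrt{1461809} + \frac{2241322}{-322075} = \sqrt{1461809} + 2241322 \left(- \frac{1}{322075}\right) = \sqrt{1461809} - \frac{2241322}{322075} = - \frac{2241322}{322075} + \sqrt{1461809}$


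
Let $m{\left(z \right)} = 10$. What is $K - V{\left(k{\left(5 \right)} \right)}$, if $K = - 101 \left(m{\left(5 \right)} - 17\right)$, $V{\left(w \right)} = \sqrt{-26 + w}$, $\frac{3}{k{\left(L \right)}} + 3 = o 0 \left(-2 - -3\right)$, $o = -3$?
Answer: $707 - 3 i \sqrt{3} \approx 707.0 - 5.1962 i$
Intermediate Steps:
$k{\left(L \right)} = -1$ ($k{\left(L \right)} = \frac{3}{-3 + \left(-3\right) 0 \left(-2 - -3\right)} = \frac{3}{-3 + 0 \left(-2 + 3\right)} = \frac{3}{-3 + 0 \cdot 1} = \frac{3}{-3 + 0} = \frac{3}{-3} = 3 \left(- \frac{1}{3}\right) = -1$)
$K = 707$ ($K = - 101 \left(10 - 17\right) = \left(-101\right) \left(-7\right) = 707$)
$K - V{\left(k{\left(5 \right)} \right)} = 707 - \sqrt{-26 - 1} = 707 - \sqrt{-27} = 707 - 3 i \sqrt{3}$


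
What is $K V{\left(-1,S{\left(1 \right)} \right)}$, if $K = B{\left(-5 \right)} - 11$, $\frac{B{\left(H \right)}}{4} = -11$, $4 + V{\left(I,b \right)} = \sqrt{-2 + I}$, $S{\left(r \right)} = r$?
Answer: $220 - 55 i \sqrt{3} \approx 220.0 - 95.263 i$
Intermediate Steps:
$V{\left(I,b \right)} = -4 + \sqrt{-2 + I}$
$B{\left(H \right)} = -44$ ($B{\left(H \right)} = 4 \left(-11\right) = -44$)
$K = -55$ ($K = -44 - 11 = -55$)
$K V{\left(-1,S{\left(1 \right)} \right)} = - 55 \left(-4 + \sqrt{-2 - 1}\right) = - 55 \left(-4 + \sqrt{-3}\right) = - 55 \left(-4 + i \sqrt{3}\right) = 220 - 55 i \sqrt{3}$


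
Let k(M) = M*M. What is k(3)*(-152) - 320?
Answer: -1688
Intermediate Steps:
k(M) = M²
k(3)*(-152) - 320 = 3²*(-152) - 320 = 9*(-152) - 320 = -1368 - 320 = -1688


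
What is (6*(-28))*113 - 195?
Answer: -19179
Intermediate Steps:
(6*(-28))*113 - 195 = -168*113 - 195 = -18984 - 195 = -19179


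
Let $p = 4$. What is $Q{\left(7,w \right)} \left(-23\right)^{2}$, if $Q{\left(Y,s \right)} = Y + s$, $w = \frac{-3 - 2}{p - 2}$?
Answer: $\frac{4761}{2} \approx 2380.5$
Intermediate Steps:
$w = - \frac{5}{2}$ ($w = \frac{-3 - 2}{4 - 2} = - \frac{5}{2} \approx -2.5$)
$Q{\left(7,w \right)} \left(-23\right)^{2} = \left(7 - \frac{5}{2}\right) \left(-23\right)^{2} = \frac{9}{2} \cdot 529 = \frac{4761}{2}$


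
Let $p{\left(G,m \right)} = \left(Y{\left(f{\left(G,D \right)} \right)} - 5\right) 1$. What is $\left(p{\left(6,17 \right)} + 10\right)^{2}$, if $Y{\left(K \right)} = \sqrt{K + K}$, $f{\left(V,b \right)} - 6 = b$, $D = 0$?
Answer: $37 + 20 \sqrt{3} \approx 71.641$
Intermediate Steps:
$f{\left(V,b \right)} = 6 + b$
$Y{\left(K \right)} = \sqrt{2} \sqrt{K}$ ($Y{\left(K \right)} = \sqrt{2 K} = \sqrt{2} \sqrt{K}$)
$p{\left(G,m \right)} = -5 + 2 \sqrt{3}$ ($p{\left(G,m \right)} = \left(\sqrt{2} \sqrt{6 + 0} - 5\right) 1 = \left(\sqrt{2} \sqrt{6} - 5\right) 1 = \left(2 \sqrt{3} - 5\right) 1 = \left(-5 + 2 \sqrt{3}\right) 1 = -5 + 2 \sqrt{3}$)
$\left(p{\left(6,17 \right)} + 10\right)^{2} = \left(\left(-5 + 2 \sqrt{3}\right) + 10\right)^{2} = \left(5 + 2 \sqrt{3}\right)^{2}$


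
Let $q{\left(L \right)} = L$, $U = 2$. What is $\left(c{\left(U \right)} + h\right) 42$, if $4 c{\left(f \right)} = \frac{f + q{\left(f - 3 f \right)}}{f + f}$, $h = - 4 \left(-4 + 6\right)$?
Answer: $- \frac{1365}{4} \approx -341.25$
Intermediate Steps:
$h = -8$ ($h = \left(-4\right) 2 = -8$)
$c{\left(f \right)} = - \frac{1}{8}$ ($c{\left(f \right)} = \frac{\left(f + \left(f - 3 f\right)\right) \frac{1}{f + f}}{4} = \frac{\left(f - 2 f\right) \frac{1}{2 f}}{4} = \frac{- f \frac{1}{2 f}}{4} = \frac{1}{4} \left(- \frac{1}{2}\right) = - \frac{1}{8}$)
$\left(c{\left(U \right)} + h\right) 42 = \left(- \frac{1}{8} - 8\right) 42 = \left(- \frac{65}{8}\right) 42 = - \frac{1365}{4}$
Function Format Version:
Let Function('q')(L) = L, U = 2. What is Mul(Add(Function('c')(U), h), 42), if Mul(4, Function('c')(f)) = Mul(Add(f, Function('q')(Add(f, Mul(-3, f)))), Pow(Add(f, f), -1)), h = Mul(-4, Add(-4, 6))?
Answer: Rational(-1365, 4) ≈ -341.25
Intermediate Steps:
h = -8 (h = Mul(-4, 2) = -8)
Function('c')(f) = Rational(-1, 8) (Function('c')(f) = Mul(Rational(1, 4), Mul(Add(f, Add(f, Mul(-3, f))), Pow(Add(f, f), -1))) = Mul(Rational(1, 4), Mul(Add(f, Mul(-2, f)), Pow(Mul(2, f), -1))) = Mul(Rational(1, 4), Mul(Mul(-1, f), Mul(Rational(1, 2), Pow(f, -1)))) = Mul(Rational(1, 4), Rational(-1, 2)) = Rational(-1, 8))
Mul(Add(Function('c')(U), h), 42) = Mul(Add(Rational(-1, 8), -8), 42) = Mul(Rational(-65, 8), 42) = Rational(-1365, 4)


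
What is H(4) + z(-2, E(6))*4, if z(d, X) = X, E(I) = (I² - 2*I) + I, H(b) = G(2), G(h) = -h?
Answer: 118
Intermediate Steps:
H(b) = -2 (H(b) = -1*2 = -2)
E(I) = I² - I
H(4) + z(-2, E(6))*4 = -2 + (6*(-1 + 6))*4 = -2 + (6*5)*4 = -2 + 30*4 = -2 + 120 = 118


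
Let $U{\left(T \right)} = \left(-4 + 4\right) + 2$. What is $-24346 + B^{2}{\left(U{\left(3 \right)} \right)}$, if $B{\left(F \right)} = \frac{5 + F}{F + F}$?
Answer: $- \frac{389487}{16} \approx -24343.0$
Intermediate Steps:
$U{\left(T \right)} = 2$ ($U{\left(T \right)} = 0 + 2 = 2$)
$B{\left(F \right)} = \frac{5 + F}{2 F}$
$-24346 + B^{2}{\left(U{\left(3 \right)} \right)} = -24346 + \left(\frac{5 + 2}{2 \cdot 2}\right)^{2} = -24346 + \left(\frac{1}{2} \cdot \frac{1}{2} \cdot 7\right)^{2} = -24346 + \left(\frac{7}{4}\right)^{2} = -24346 + \frac{49}{16} = - \frac{389487}{16}$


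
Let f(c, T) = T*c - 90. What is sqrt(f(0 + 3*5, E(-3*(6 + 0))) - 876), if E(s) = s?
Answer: 2*I*sqrt(309) ≈ 35.157*I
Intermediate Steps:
f(c, T) = -90 + T*c
sqrt(f(0 + 3*5, E(-3*(6 + 0))) - 876) = sqrt((-90 + (-3*(6 + 0))*(0 + 3*5)) - 876) = sqrt((-90 + (-3*6)*(0 + 15)) - 876) = sqrt((-90 - 18*15) - 876) = sqrt((-90 - 270) - 876) = sqrt(-360 - 876) = sqrt(-1236) = 2*I*sqrt(309)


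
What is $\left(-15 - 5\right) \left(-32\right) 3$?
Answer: $1920$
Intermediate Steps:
$\left(-15 - 5\right) \left(-32\right) 3 = \left(-20\right) \left(-32\right) 3 = 640 \cdot 3 = 1920$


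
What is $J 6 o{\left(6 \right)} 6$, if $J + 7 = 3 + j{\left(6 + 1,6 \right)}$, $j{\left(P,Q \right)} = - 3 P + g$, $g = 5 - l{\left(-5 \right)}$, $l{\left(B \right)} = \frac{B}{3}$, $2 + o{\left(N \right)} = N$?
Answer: $-2640$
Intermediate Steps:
$o{\left(N \right)} = -2 + N$
$l{\left(B \right)} = \frac{B}{3}$ ($l{\left(B \right)} = B \frac{1}{3} = \frac{B}{3}$)
$g = \frac{20}{3}$ ($g = 5 - \frac{1}{3} \left(-5\right) = 5 - - \frac{5}{3} = 5 + \frac{5}{3} = \frac{20}{3} \approx 6.6667$)
$j{\left(P,Q \right)} = \frac{20}{3} - 3 P$ ($j{\left(P,Q \right)} = - 3 P + \frac{20}{3} = \frac{20}{3} - 3 P$)
$J = - \frac{55}{3}$ ($J = -7 + \left(3 + \left(\frac{20}{3} - 3 \left(6 + 1\right)\right)\right) = -7 + \left(3 + \left(\frac{20}{3} - 21\right)\right) = -7 + \left(3 - \frac{43}{3}\right) = -7 - \frac{34}{3} = - \frac{55}{3} \approx -18.333$)
$J 6 o{\left(6 \right)} 6 = \left(- \frac{55}{3}\right) 6 \left(-2 + 6\right) 6 = - 110 \cdot 4 \cdot 6 = \left(-110\right) 24 = -2640$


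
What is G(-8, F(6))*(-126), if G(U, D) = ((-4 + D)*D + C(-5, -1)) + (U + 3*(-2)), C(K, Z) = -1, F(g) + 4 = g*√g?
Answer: -29358 + 9072*√6 ≈ -7136.2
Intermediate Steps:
F(g) = -4 + g^(3/2) (F(g) = -4 + g*√g = -4 + g^(3/2))
G(U, D) = -7 + U + D*(-4 + D) (G(U, D) = ((-4 + D)*D - 1) + (U + 3*(-2)) = (D*(-4 + D) - 1) + (U - 6) = (-1 + D*(-4 + D)) + (-6 + U) = -7 + U + D*(-4 + D))
G(-8, F(6))*(-126) = (-7 - 8 + (-4 + 6^(3/2))² - 4*(-4 + 6^(3/2)))*(-126) = (-7 - 8 + (-4 + 6*√6)² - 4*(-4 + 6*√6))*(-126) = (-7 - 8 + (-4 + 6*√6)² + (16 - 24*√6))*(-126) = (1 + (-4 + 6*√6)² - 24*√6)*(-126) = -126 - 126*(-4 + 6*√6)² + 3024*√6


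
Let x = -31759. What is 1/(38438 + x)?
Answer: 1/6679 ≈ 0.00014972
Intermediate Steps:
1/(38438 + x) = 1/(38438 - 31759) = 1/6679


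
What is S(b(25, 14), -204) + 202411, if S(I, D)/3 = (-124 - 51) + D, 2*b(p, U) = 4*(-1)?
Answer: 201274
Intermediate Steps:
b(p, U) = -2 (b(p, U) = (4*(-1))/2 = (½)*(-4) = -2)
S(I, D) = -525 + 3*D (S(I, D) = 3*((-124 - 51) + D) = 3*(-175 + D) = -525 + 3*D)
S(b(25, 14), -204) + 202411 = (-525 + 3*(-204)) + 202411 = (-525 - 612) + 202411 = -1137 + 202411 = 201274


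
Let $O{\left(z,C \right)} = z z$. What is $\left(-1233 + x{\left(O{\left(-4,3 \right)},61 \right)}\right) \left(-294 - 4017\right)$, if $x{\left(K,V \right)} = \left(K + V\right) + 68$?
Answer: $4690368$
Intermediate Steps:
$O{\left(z,C \right)} = z^{2}$
$x{\left(K,V \right)} = 68 + K + V$
$\left(-1233 + x{\left(O{\left(-4,3 \right)},61 \right)}\right) \left(-294 - 4017\right) = \left(-1233 + \left(68 + \left(-4\right)^{2} + 61\right)\right) \left(-294 - 4017\right) = \left(-1233 + \left(68 + 16 + 61\right)\right) \left(-4311\right) = \left(-1233 + 145\right) \left(-4311\right) = \left(-1088\right) \left(-4311\right) = 4690368$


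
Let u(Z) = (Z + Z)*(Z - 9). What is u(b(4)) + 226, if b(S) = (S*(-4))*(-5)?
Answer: 11586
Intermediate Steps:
b(S) = 20*S (b(S) = -4*S*(-5) = 20*S)
u(Z) = 2*Z*(-9 + Z) (u(Z) = (2*Z)*(-9 + Z) = 2*Z*(-9 + Z))
u(b(4)) + 226 = 2*(20*4)*(-9 + 20*4) + 226 = 2*80*(-9 + 80) + 226 = 2*80*71 + 226 = 11360 + 226 = 11586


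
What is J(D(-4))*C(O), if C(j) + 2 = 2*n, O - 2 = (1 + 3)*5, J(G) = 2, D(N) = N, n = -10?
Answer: -44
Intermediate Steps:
O = 22 (O = 2 + (1 + 3)*5 = 2 + 4*5 = 2 + 20 = 22)
C(j) = -22 (C(j) = -2 + 2*(-10) = -2 - 20 = -22)
J(D(-4))*C(O) = 2*(-22) = -44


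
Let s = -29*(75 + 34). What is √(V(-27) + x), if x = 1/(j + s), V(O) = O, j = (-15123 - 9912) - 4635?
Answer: I*√29102645978/32831 ≈ 5.1962*I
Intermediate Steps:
j = -29670 (j = -25035 - 4635 = -29670)
s = -3161 (s = -29*109 = -3161)
x = -1/32831 (x = 1/(-29670 - 3161) = 1/(-32831) = -1/32831 ≈ -3.0459e-5)
√(V(-27) + x) = √(-27 - 1/32831) = √(-886438/32831) = I*√29102645978/32831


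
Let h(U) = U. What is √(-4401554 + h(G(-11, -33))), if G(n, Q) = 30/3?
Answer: 2*I*√1100386 ≈ 2098.0*I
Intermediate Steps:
G(n, Q) = 10 (G(n, Q) = 30*(⅓) = 10)
√(-4401554 + h(G(-11, -33))) = √(-4401554 + 10) = √(-4401544) = 2*I*√1100386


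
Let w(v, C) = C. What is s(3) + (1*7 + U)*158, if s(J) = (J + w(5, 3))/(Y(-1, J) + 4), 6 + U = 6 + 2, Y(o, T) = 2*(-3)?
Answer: 1419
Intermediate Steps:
Y(o, T) = -6
U = 2 (U = -6 + (6 + 2) = -6 + 8 = 2)
s(J) = -3/2 - J/2 (s(J) = (J + 3)/(-6 + 4) = (3 + J)/(-2) = (3 + J)*(-½) = -3/2 - J/2)
s(3) + (1*7 + U)*158 = (-3/2 - ½*3) + (1*7 + 2)*158 = (-3/2 - 3/2) + (7 + 2)*158 = -3 + 9*158 = -3 + 1422 = 1419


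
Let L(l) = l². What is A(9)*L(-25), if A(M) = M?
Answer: 5625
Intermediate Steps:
A(9)*L(-25) = 9*(-25)² = 9*625 = 5625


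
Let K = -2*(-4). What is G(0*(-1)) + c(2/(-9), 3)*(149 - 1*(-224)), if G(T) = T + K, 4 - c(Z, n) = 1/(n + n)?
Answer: 8627/6 ≈ 1437.8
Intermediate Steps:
c(Z, n) = 4 - 1/(2*n) (c(Z, n) = 4 - 1/(n + n) = 4 - 1/(2*n))
K = 8
G(T) = 8 + T (G(T) = T + 8 = 8 + T)
G(0*(-1)) + c(2/(-9), 3)*(149 - 1*(-224)) = (8 + 0*(-1)) + (4 - ½/3)*(149 - 1*(-224)) = (8 + 0) + (4 - ½*⅓)*(149 + 224) = 8 + (4 - ⅙)*373 = 8 + (23/6)*373 = 8 + 8579/6 = 8627/6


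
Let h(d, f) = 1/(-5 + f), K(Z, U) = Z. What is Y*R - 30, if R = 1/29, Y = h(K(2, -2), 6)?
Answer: -869/29 ≈ -29.966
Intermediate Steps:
Y = 1 (Y = 1/(-5 + 6) = 1/1 = 1)
R = 1/29 ≈ 0.034483
Y*R - 30 = 1*(1/29) - 30 = 1/29 - 30 = -869/29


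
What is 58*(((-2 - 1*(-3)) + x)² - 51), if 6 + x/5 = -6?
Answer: 198940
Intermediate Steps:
x = -60 (x = -30 + 5*(-6) = -30 - 30 = -60)
58*(((-2 - 1*(-3)) + x)² - 51) = 58*(((-2 - 1*(-3)) - 60)² - 51) = 58*(((-2 + 3) - 60)² - 51) = 58*((1 - 60)² - 51) = 58*((-59)² - 51) = 58*(3481 - 51) = 58*3430 = 198940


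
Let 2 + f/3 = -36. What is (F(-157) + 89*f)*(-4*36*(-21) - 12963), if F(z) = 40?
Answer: 100443534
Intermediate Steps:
f = -114 (f = -6 + 3*(-36) = -6 - 108 = -114)
(F(-157) + 89*f)*(-4*36*(-21) - 12963) = (40 + 89*(-114))*(-4*36*(-21) - 12963) = (40 - 10146)*(-144*(-21) - 12963) = -10106*(3024 - 12963) = -10106*(-9939) = 100443534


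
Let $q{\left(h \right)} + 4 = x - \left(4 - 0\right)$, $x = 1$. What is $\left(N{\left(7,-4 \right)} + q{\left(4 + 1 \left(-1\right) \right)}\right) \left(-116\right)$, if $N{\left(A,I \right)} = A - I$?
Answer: $-464$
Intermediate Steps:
$q{\left(h \right)} = -7$ ($q{\left(h \right)} = -4 + \left(1 - \left(4 - 0\right)\right) = -4 + \left(1 - \left(4 + 0\right)\right) = -4 + \left(1 - 4\right) = -4 - 3 = -7$)
$\left(N{\left(7,-4 \right)} + q{\left(4 + 1 \left(-1\right) \right)}\right) \left(-116\right) = \left(\left(7 - -4\right) - 7\right) \left(-116\right) = \left(\left(7 + 4\right) - 7\right) \left(-116\right) = \left(11 - 7\right) \left(-116\right) = 4 \left(-116\right) = -464$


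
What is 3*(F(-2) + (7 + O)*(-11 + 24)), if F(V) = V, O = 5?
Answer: 462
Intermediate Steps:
3*(F(-2) + (7 + O)*(-11 + 24)) = 3*(-2 + (7 + 5)*(-11 + 24)) = 3*(-2 + 12*13) = 3*(-2 + 156) = 3*154 = 462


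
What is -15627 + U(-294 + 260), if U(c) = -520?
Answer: -16147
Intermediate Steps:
-15627 + U(-294 + 260) = -15627 - 520 = -16147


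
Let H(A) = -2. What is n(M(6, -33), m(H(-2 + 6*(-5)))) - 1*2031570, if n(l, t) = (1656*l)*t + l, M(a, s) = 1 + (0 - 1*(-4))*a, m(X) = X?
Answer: -2114345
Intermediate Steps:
M(a, s) = 1 + 4*a (M(a, s) = 1 + (0 + 4)*a = 1 + 4*a)
n(l, t) = l + 1656*l*t (n(l, t) = 1656*l*t + l = l + 1656*l*t)
n(M(6, -33), m(H(-2 + 6*(-5)))) - 1*2031570 = (1 + 4*6)*(1 + 1656*(-2)) - 1*2031570 = (1 + 24)*(1 - 3312) - 2031570 = 25*(-3311) - 2031570 = -82775 - 2031570 = -2114345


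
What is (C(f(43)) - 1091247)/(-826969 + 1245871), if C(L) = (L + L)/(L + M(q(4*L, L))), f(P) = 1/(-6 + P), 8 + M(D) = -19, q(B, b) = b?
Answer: -272266127/104516049 ≈ -2.6050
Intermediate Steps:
M(D) = -27 (M(D) = -8 - 19 = -27)
C(L) = 2*L/(-27 + L) (C(L) = (L + L)/(L - 27) = (2*L)/(-27 + L) = 2*L/(-27 + L))
(C(f(43)) - 1091247)/(-826969 + 1245871) = (2/((-6 + 43)*(-27 + 1/(-6 + 43))) - 1091247)/(-826969 + 1245871) = (2/(37*(-27 + 1/37)) - 1091247)/418902 = (2*(1/37)/(-27 + 1/37) - 1091247)*(1/418902) = (2*(1/37)/(-998/37) - 1091247)*(1/418902) = (2*(1/37)*(-37/998) - 1091247)*(1/418902) = (-1/499 - 1091247)*(1/418902) = -544532254/499*1/418902 = -272266127/104516049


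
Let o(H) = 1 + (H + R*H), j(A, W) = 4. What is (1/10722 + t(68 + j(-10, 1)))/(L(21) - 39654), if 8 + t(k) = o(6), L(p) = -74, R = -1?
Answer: 75053/425963616 ≈ 0.00017620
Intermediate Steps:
o(H) = 1 (o(H) = 1 + (H - H) = 1 + 0 = 1)
t(k) = -7 (t(k) = -8 + 1 = -7)
(1/10722 + t(68 + j(-10, 1)))/(L(21) - 39654) = (1/10722 - 7)/(-74 - 39654) = (1/10722 - 7)/(-39728) = -75053/10722*(-1/39728) = 75053/425963616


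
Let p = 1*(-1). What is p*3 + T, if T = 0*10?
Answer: -3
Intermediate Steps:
T = 0
p = -1
p*3 + T = -1*3 + 0 = -3 + 0 = -3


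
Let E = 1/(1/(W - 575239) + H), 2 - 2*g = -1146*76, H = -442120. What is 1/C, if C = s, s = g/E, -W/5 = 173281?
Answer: -1441644/27757246172342269 ≈ -5.1938e-11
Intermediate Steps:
W = -866405 (W = -5*173281 = -866405)
g = 43549 (g = 1 - (-573)*76 = 1 - 1/2*(-87096) = 1 + 43548 = 43549)
E = -1441644/637379645281 (E = 1/(1/(-866405 - 575239) - 442120) = 1/(1/(-1441644) - 442120) = 1/(-1/1441644 - 442120) = 1/(-637379645281/1441644) = -1441644/637379645281 ≈ -2.2618e-6)
s = -27757246172342269/1441644 (s = 43549/(-1441644/637379645281) = 43549*(-637379645281/1441644) = -27757246172342269/1441644 ≈ -1.9254e+10)
C = -27757246172342269/1441644 ≈ -1.9254e+10
1/C = 1/(-27757246172342269/1441644) = -1441644/27757246172342269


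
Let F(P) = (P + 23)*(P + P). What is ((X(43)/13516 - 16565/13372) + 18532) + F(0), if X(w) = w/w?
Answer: 209323423956/11295997 ≈ 18531.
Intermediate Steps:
X(w) = 1
F(P) = 2*P*(23 + P) (F(P) = (23 + P)*(2*P) = 2*P*(23 + P))
((X(43)/13516 - 16565/13372) + 18532) + F(0) = ((1/13516 - 16565/13372) + 18532) + 2*0*(23 + 0) = ((1*(1/13516) - 16565*1/13372) + 18532) + 2*0*23 = ((1/13516 - 16565/13372) + 18532) + 0 = (-13992448/11295997 + 18532) + 0 = 209323423956/11295997 + 0 = 209323423956/11295997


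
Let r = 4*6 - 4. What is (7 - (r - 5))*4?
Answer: -32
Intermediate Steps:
r = 20 (r = 24 - 4 = 20)
(7 - (r - 5))*4 = (7 - (20 - 5))*4 = (7 - 1*15)*4 = (7 - 15)*4 = -8*4 = -32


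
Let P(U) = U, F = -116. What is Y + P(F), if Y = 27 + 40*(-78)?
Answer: -3209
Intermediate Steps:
Y = -3093 (Y = 27 - 3120 = -3093)
Y + P(F) = -3093 - 116 = -3209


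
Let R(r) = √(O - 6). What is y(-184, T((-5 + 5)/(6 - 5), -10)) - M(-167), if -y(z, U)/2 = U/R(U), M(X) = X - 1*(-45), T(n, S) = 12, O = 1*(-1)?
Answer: 122 + 24*I*√7/7 ≈ 122.0 + 9.0712*I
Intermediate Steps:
O = -1
R(r) = I*√7 (R(r) = √(-1 - 6) = √(-7) = I*√7)
M(X) = 45 + X (M(X) = X + 45 = 45 + X)
y(z, U) = 2*I*U*√7/7 (y(z, U) = -2*U/(I*√7) = -2*U*(-I*√7/7) = -(-2)*I*U*√7/7 = 2*I*U*√7/7)
y(-184, T((-5 + 5)/(6 - 5), -10)) - M(-167) = (2/7)*I*12*√7 - (45 - 167) = 24*I*√7/7 - 1*(-122) = 24*I*√7/7 + 122 = 122 + 24*I*√7/7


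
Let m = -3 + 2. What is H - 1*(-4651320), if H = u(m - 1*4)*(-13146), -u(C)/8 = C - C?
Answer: 4651320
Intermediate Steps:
m = -1
u(C) = 0 (u(C) = -8*(C - C) = -8*0 = 0)
H = 0 (H = 0*(-13146) = 0)
H - 1*(-4651320) = 0 - 1*(-4651320) = 0 + 4651320 = 4651320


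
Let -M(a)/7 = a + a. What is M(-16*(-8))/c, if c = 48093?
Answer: -1792/48093 ≈ -0.037261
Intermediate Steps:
M(a) = -14*a (M(a) = -7*(a + a) = -14*a)
M(-16*(-8))/c = -(-224)*(-8)/48093 = -14*128*(1/48093) = -1792*1/48093 = -1792/48093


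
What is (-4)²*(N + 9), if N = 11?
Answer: 320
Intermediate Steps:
(-4)²*(N + 9) = (-4)²*(11 + 9) = 16*20 = 320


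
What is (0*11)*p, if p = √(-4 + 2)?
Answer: 0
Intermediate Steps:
p = I*√2 (p = √(-2) = I*√2 ≈ 1.4142*I)
(0*11)*p = (0*11)*(I*√2) = 0*(I*√2) = 0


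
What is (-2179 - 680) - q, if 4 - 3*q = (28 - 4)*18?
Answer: -8149/3 ≈ -2716.3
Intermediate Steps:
q = -428/3 (q = 4/3 - (28 - 4)*18/3 = 4/3 - 8*18 = 4/3 - ⅓*432 = 4/3 - 144 = -428/3 ≈ -142.67)
(-2179 - 680) - q = (-2179 - 680) - 1*(-428/3) = -2859 + 428/3 = -8149/3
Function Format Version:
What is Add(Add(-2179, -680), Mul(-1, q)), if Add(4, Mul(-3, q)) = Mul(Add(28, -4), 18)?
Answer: Rational(-8149, 3) ≈ -2716.3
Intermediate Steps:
q = Rational(-428, 3) (q = Add(Rational(4, 3), Mul(Rational(-1, 3), Mul(Add(28, -4), 18))) = Add(Rational(4, 3), Mul(Rational(-1, 3), Mul(24, 18))) = Add(Rational(4, 3), Mul(Rational(-1, 3), 432)) = Add(Rational(4, 3), -144) = Rational(-428, 3) ≈ -142.67)
Add(Add(-2179, -680), Mul(-1, q)) = Add(Add(-2179, -680), Mul(-1, Rational(-428, 3))) = Add(-2859, Rational(428, 3)) = Rational(-8149, 3)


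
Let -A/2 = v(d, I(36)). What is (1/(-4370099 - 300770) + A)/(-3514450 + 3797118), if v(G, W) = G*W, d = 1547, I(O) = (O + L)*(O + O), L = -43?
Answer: 7283641017743/1320305198492 ≈ 5.5166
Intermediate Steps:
I(O) = 2*O*(-43 + O) (I(O) = (O - 43)*(O + O) = (-43 + O)*(2*O) = 2*O*(-43 + O))
A = 1559376 (A = -3094*2*36*(-43 + 36) = -3094*2*36*(-7) = -3094*(-504) = -2*(-779688) = 1559376)
(1/(-4370099 - 300770) + A)/(-3514450 + 3797118) = (1/(-4370099 - 300770) + 1559376)/(-3514450 + 3797118) = (1/(-4670869) + 1559376)/282668 = (-1/4670869 + 1559376)*(1/282668) = (7283641017743/4670869)*(1/282668) = 7283641017743/1320305198492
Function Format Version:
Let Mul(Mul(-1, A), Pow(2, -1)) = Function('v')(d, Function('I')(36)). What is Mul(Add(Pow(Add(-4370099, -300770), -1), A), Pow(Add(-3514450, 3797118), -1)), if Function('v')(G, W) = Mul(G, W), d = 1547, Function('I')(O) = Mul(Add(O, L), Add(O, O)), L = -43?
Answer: Rational(7283641017743, 1320305198492) ≈ 5.5166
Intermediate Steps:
Function('I')(O) = Mul(2, O, Add(-43, O)) (Function('I')(O) = Mul(Add(O, -43), Add(O, O)) = Mul(Add(-43, O), Mul(2, O)) = Mul(2, O, Add(-43, O)))
A = 1559376 (A = Mul(-2, Mul(1547, Mul(2, 36, Add(-43, 36)))) = Mul(-2, Mul(1547, Mul(2, 36, -7))) = Mul(-2, Mul(1547, -504)) = Mul(-2, -779688) = 1559376)
Mul(Add(Pow(Add(-4370099, -300770), -1), A), Pow(Add(-3514450, 3797118), -1)) = Mul(Add(Pow(Add(-4370099, -300770), -1), 1559376), Pow(Add(-3514450, 3797118), -1)) = Mul(Add(Pow(-4670869, -1), 1559376), Pow(282668, -1)) = Mul(Add(Rational(-1, 4670869), 1559376), Rational(1, 282668)) = Mul(Rational(7283641017743, 4670869), Rational(1, 282668)) = Rational(7283641017743, 1320305198492)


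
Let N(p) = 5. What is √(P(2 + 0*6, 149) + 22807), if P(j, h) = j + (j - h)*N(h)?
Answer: √22074 ≈ 148.57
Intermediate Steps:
P(j, h) = -5*h + 6*j (P(j, h) = j + (j - h)*5 = j + (-5*h + 5*j) = -5*h + 6*j)
√(P(2 + 0*6, 149) + 22807) = √((-5*149 + 6*(2 + 0*6)) + 22807) = √((-745 + 6*(2 + 0)) + 22807) = √((-745 + 6*2) + 22807) = √((-745 + 12) + 22807) = √(-733 + 22807) = √22074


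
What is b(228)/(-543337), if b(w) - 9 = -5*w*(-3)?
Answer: -3429/543337 ≈ -0.0063110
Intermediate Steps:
b(w) = 9 + 15*w (b(w) = 9 - 5*w*(-3) = 9 + 15*w)
b(228)/(-543337) = (9 + 15*228)/(-543337) = (9 + 3420)*(-1/543337) = 3429*(-1/543337) = -3429/543337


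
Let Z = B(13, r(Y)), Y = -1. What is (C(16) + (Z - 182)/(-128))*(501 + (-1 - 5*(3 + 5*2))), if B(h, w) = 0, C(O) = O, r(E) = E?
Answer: 485025/64 ≈ 7578.5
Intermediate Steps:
Z = 0
(C(16) + (Z - 182)/(-128))*(501 + (-1 - 5*(3 + 5*2))) = (16 + (0 - 182)/(-128))*(501 + (-1 - 5*(3 + 5*2))) = (16 - 182*(-1/128))*(501 + (-1 - 5*(3 + 10))) = (16 + 91/64)*(501 + (-1 - 5*13)) = 1115*(501 + (-1 - 65))/64 = 1115*(501 - 66)/64 = (1115/64)*435 = 485025/64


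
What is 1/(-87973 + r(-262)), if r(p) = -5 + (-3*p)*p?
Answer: -1/293910 ≈ -3.4024e-6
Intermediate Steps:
r(p) = -5 - 3*p²
1/(-87973 + r(-262)) = 1/(-87973 + (-5 - 3*(-262)²)) = 1/(-87973 + (-5 - 3*68644)) = 1/(-87973 + (-5 - 205932)) = 1/(-87973 - 205937) = 1/(-293910) = -1/293910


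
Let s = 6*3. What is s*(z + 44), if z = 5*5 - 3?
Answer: 1188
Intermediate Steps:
s = 18
z = 22 (z = 25 - 3 = 22)
s*(z + 44) = 18*(22 + 44) = 18*66 = 1188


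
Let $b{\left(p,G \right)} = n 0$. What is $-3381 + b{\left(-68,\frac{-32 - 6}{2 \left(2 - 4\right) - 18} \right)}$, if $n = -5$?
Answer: $-3381$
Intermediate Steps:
$b{\left(p,G \right)} = 0$ ($b{\left(p,G \right)} = \left(-5\right) 0 = 0$)
$-3381 + b{\left(-68,\frac{-32 - 6}{2 \left(2 - 4\right) - 18} \right)} = -3381 + 0 = -3381$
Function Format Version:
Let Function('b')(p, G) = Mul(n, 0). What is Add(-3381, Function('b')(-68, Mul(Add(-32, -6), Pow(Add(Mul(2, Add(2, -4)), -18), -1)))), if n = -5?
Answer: -3381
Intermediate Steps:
Function('b')(p, G) = 0 (Function('b')(p, G) = Mul(-5, 0) = 0)
Add(-3381, Function('b')(-68, Mul(Add(-32, -6), Pow(Add(Mul(2, Add(2, -4)), -18), -1)))) = Add(-3381, 0) = -3381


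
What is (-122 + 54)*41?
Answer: -2788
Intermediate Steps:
(-122 + 54)*41 = -68*41 = -2788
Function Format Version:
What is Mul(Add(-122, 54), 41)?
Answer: -2788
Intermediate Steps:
Mul(Add(-122, 54), 41) = Mul(-68, 41) = -2788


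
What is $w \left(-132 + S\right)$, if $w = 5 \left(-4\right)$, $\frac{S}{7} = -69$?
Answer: $12300$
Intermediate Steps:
$S = -483$ ($S = 7 \left(-69\right) = -483$)
$w = -20$
$w \left(-132 + S\right) = - 20 \left(-132 - 483\right) = \left(-20\right) \left(-615\right) = 12300$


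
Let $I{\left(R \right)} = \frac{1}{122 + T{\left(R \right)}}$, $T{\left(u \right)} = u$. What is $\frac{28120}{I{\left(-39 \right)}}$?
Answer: $2333960$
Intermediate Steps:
$I{\left(R \right)} = \frac{1}{122 + R}$
$\frac{28120}{I{\left(-39 \right)}} = \frac{28120}{\frac{1}{122 - 39}} = \frac{28120}{\frac{1}{83}} = 28120 \frac{1}{\frac{1}{83}} = 28120 \cdot 83 = 2333960$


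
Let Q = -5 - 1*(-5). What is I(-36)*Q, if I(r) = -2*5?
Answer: 0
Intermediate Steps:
I(r) = -10
Q = 0 (Q = -5 + 5 = 0)
I(-36)*Q = -10*0 = 0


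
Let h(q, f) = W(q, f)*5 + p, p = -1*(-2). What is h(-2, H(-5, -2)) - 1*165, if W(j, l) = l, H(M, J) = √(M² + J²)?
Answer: -163 + 5*√29 ≈ -136.07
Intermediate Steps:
H(M, J) = √(J² + M²)
p = 2
h(q, f) = 2 + 5*f (h(q, f) = f*5 + 2 = 5*f + 2 = 2 + 5*f)
h(-2, H(-5, -2)) - 1*165 = (2 + 5*√((-2)² + (-5)²)) - 1*165 = (2 + 5*√(4 + 25)) - 165 = (2 + 5*√29) - 165 = -163 + 5*√29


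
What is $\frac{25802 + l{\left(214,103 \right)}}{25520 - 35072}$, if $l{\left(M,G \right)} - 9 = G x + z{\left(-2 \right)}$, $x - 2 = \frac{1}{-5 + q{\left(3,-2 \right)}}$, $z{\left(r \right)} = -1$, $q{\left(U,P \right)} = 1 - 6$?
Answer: $- \frac{260057}{95520} \approx -2.7225$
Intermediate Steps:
$q{\left(U,P \right)} = -5$ ($q{\left(U,P \right)} = 1 - 6 = -5$)
$x = \frac{19}{10}$ ($x = 2 + \frac{1}{-5 - 5} = 2 + \frac{1}{-10} = 2 - \frac{1}{10} = \frac{19}{10} \approx 1.9$)
$l{\left(M,G \right)} = 8 + \frac{19 G}{10}$ ($l{\left(M,G \right)} = 9 + \left(G \frac{19}{10} - 1\right) = 9 + \left(\frac{19 G}{10} - 1\right) = 9 + \left(-1 + \frac{19 G}{10}\right) = 8 + \frac{19 G}{10}$)
$\frac{25802 + l{\left(214,103 \right)}}{25520 - 35072} = \frac{25802 + \left(8 + \frac{19}{10} \cdot 103\right)}{25520 - 35072} = \frac{25802 + \left(8 + \frac{1957}{10}\right)}{-9552} = \left(25802 + \frac{2037}{10}\right) \left(- \frac{1}{9552}\right) = \frac{260057}{10} \left(- \frac{1}{9552}\right) = - \frac{260057}{95520}$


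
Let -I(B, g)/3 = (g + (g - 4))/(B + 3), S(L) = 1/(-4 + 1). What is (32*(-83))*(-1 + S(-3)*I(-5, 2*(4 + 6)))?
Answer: 50464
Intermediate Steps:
S(L) = -1/3 (S(L) = 1/(-3) = -1/3)
I(B, g) = -3*(-4 + 2*g)/(3 + B) (I(B, g) = -3*(g + (g - 4))/(B + 3) = -3*(g + (-4 + g))/(3 + B) = -3*(-4 + 2*g)/(3 + B))
(32*(-83))*(-1 + S(-3)*I(-5, 2*(4 + 6))) = (32*(-83))*(-1 - 2*(2 - 2*(4 + 6))/(3 - 5)) = -2656*(-1 - 2*(2 - 2*10)/(-2)) = -2656*(-1 - 2*(-1)*(2 - 1*20)/2) = -2656*(-1 - 2*(-1)*(2 - 20)/2) = -2656*(-1 - 2*(-1)*(-18)/2) = -2656*(-1 - 1/3*54) = -2656*(-1 - 18) = -2656*(-19) = 50464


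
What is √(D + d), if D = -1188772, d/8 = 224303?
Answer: 2*√151413 ≈ 778.24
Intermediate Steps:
d = 1794424 (d = 8*224303 = 1794424)
√(D + d) = √(-1188772 + 1794424) = √605652 = 2*√151413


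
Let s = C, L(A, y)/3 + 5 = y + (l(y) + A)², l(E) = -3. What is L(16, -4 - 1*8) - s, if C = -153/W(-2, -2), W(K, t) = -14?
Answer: 6231/14 ≈ 445.07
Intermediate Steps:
L(A, y) = -15 + 3*y + 3*(-3 + A)² (L(A, y) = -15 + 3*(y + (-3 + A)²) = -15 + (3*y + 3*(-3 + A)²) = -15 + 3*y + 3*(-3 + A)²)
C = 153/14 (C = -153/(-14) = -153*(-1/14) = 153/14 ≈ 10.929)
s = 153/14 ≈ 10.929
L(16, -4 - 1*8) - s = (-15 + 3*(-4 - 1*8) + 3*(-3 + 16)²) - 1*153/14 = (-15 + 3*(-4 - 8) + 3*13²) - 153/14 = (-15 + 3*(-12) + 3*169) - 153/14 = (-15 - 36 + 507) - 153/14 = 456 - 153/14 = 6231/14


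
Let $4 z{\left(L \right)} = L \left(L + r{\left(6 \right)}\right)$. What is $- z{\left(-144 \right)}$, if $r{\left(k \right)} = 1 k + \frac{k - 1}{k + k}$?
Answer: $-4953$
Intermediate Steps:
$r{\left(k \right)} = k + \frac{-1 + k}{2 k}$
$z{\left(L \right)} = \frac{L \left(\frac{77}{12} + L\right)}{4}$ ($z{\left(L \right)} = \frac{L \left(L + \left(\frac{1}{2} + 6 - \frac{1}{2 \cdot 6}\right)\right)}{4} = \frac{L \left(L + \left(\frac{1}{2} + 6 - \frac{1}{12}\right)\right)}{4} = \frac{L \left(L + \frac{77}{12}\right)}{4} = \frac{L \left(\frac{77}{12} + L\right)}{4}$)
$- z{\left(-144 \right)} = - \frac{\left(-144\right) \left(77 + 12 \left(-144\right)\right)}{48} = - \frac{\left(-144\right) \left(77 - 1728\right)}{48} = - \frac{\left(-144\right) \left(-1651\right)}{48} = \left(-1\right) 4953 = -4953$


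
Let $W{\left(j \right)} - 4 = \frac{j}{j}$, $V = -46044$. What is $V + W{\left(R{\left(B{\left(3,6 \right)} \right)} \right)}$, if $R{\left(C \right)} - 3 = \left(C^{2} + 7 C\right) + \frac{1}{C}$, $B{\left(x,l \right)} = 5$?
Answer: $-46039$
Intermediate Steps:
$R{\left(C \right)} = 3 + \frac{1}{C} + C^{2} + 7 C$ ($R{\left(C \right)} = 3 + \left(\left(C^{2} + 7 C\right) + \frac{1}{C}\right) = 3 + \left(\frac{1}{C} + C^{2} + 7 C\right) = 3 + \frac{1}{C} + C^{2} + 7 C$)
$W{\left(j \right)} = 5$ ($W{\left(j \right)} = 4 + \frac{j}{j} = 4 + 1 = 5$)
$V + W{\left(R{\left(B{\left(3,6 \right)} \right)} \right)} = -46044 + 5 = -46039$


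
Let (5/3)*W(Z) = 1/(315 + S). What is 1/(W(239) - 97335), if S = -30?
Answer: -475/46234124 ≈ -1.0274e-5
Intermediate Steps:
W(Z) = 1/475 (W(Z) = 3/(5*(315 - 30)) = (⅗)/285 = (⅗)*(1/285) = 1/475)
1/(W(239) - 97335) = 1/(1/475 - 97335) = 1/(-46234124/475) = -475/46234124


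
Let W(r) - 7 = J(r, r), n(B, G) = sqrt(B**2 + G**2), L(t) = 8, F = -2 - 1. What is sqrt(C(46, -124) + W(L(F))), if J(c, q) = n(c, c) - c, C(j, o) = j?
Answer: sqrt(45 + 8*sqrt(2)) ≈ 7.5042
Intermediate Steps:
F = -3
J(c, q) = -c + sqrt(2)*sqrt(c**2) (J(c, q) = sqrt(c**2 + c**2) - c = sqrt(2*c**2) - c = sqrt(2)*sqrt(c**2) - c = -c + sqrt(2)*sqrt(c**2))
W(r) = 7 - r + sqrt(2)*sqrt(r**2) (W(r) = 7 + (-r + sqrt(2)*sqrt(r**2)) = 7 - r + sqrt(2)*sqrt(r**2))
sqrt(C(46, -124) + W(L(F))) = sqrt(46 + (7 - 1*8 + sqrt(2)*sqrt(8**2))) = sqrt(46 + (7 - 8 + sqrt(2)*sqrt(64))) = sqrt(46 + (7 - 8 + sqrt(2)*8)) = sqrt(46 + (7 - 8 + 8*sqrt(2))) = sqrt(46 + (-1 + 8*sqrt(2))) = sqrt(45 + 8*sqrt(2))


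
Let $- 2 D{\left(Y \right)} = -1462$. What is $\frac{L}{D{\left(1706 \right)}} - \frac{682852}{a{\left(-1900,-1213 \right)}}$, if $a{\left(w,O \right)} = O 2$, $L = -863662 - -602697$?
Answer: $- \frac{66968139}{886703} \approx -75.525$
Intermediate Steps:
$L = -260965$ ($L = -863662 + 602697 = -260965$)
$a{\left(w,O \right)} = 2 O$
$D{\left(Y \right)} = 731$ ($D{\left(Y \right)} = \left(- \frac{1}{2}\right) \left(-1462\right) = 731$)
$\frac{L}{D{\left(1706 \right)}} - \frac{682852}{a{\left(-1900,-1213 \right)}} = - \frac{260965}{731} - \frac{682852}{2 \left(-1213\right)} = \left(-260965\right) \frac{1}{731} - \frac{682852}{-2426} = - \frac{260965}{731} - - \frac{341426}{1213} = - \frac{260965}{731} + \frac{341426}{1213} = - \frac{66968139}{886703}$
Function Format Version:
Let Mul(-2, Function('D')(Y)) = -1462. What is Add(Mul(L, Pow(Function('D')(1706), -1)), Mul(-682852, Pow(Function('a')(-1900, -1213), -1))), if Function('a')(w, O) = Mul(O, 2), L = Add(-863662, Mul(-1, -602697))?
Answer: Rational(-66968139, 886703) ≈ -75.525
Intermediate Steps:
L = -260965 (L = Add(-863662, 602697) = -260965)
Function('a')(w, O) = Mul(2, O)
Function('D')(Y) = 731 (Function('D')(Y) = Mul(Rational(-1, 2), -1462) = 731)
Add(Mul(L, Pow(Function('D')(1706), -1)), Mul(-682852, Pow(Function('a')(-1900, -1213), -1))) = Add(Mul(-260965, Pow(731, -1)), Mul(-682852, Pow(Mul(2, -1213), -1))) = Add(Mul(-260965, Rational(1, 731)), Mul(-682852, Pow(-2426, -1))) = Add(Rational(-260965, 731), Mul(-682852, Rational(-1, 2426))) = Add(Rational(-260965, 731), Rational(341426, 1213)) = Rational(-66968139, 886703)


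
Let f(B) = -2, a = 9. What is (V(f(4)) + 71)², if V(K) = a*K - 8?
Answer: 2025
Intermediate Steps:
V(K) = -8 + 9*K (V(K) = 9*K - 8 = -8 + 9*K)
(V(f(4)) + 71)² = ((-8 + 9*(-2)) + 71)² = ((-8 - 18) + 71)² = (-26 + 71)² = 45² = 2025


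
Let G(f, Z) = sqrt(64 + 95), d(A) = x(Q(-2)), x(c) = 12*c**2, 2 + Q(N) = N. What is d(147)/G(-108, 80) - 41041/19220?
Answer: -41041/19220 + 64*sqrt(159)/53 ≈ 13.091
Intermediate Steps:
Q(N) = -2 + N
d(A) = 192 (d(A) = 12*(-2 - 2)**2 = 12*(-4)**2 = 12*16 = 192)
G(f, Z) = sqrt(159)
d(147)/G(-108, 80) - 41041/19220 = 192/(sqrt(159)) - 41041/19220 = 192*(sqrt(159)/159) - 41041*1/19220 = 64*sqrt(159)/53 - 41041/19220 = -41041/19220 + 64*sqrt(159)/53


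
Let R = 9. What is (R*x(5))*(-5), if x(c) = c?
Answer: -225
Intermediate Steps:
(R*x(5))*(-5) = (9*5)*(-5) = 45*(-5) = -225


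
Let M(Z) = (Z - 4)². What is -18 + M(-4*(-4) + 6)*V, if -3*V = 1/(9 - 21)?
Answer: -9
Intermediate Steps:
V = 1/36 (V = -1/(3*(9 - 21)) = -⅓/(-12) = -⅓*(-1/12) = 1/36 ≈ 0.027778)
M(Z) = (-4 + Z)²
-18 + M(-4*(-4) + 6)*V = -18 + (-4 + (-4*(-4) + 6))²*(1/36) = -18 + (-4 + (16 + 6))²*(1/36) = -18 + (-4 + 22)²*(1/36) = -18 + 18²*(1/36) = -18 + 324*(1/36) = -18 + 9 = -9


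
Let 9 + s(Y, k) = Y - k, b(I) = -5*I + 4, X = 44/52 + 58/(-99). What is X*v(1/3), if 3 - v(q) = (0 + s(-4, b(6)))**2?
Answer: -55610/1287 ≈ -43.209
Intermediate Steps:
X = 335/1287 (X = 44*(1/52) + 58*(-1/99) = 11/13 - 58/99 = 335/1287 ≈ 0.26030)
b(I) = 4 - 5*I
s(Y, k) = -9 + Y - k (s(Y, k) = -9 + (Y - k) = -9 + Y - k)
v(q) = -166 (v(q) = 3 - (0 + (-9 - 4 - (4 - 5*6)))**2 = 3 - (0 + (-9 - 4 - (4 - 30)))**2 = 3 - (0 + (-9 - 4 - 1*(-26)))**2 = 3 - (0 + (-9 - 4 + 26))**2 = 3 - (0 + 13)**2 = 3 - 1*13**2 = 3 - 1*169 = 3 - 169 = -166)
X*v(1/3) = (335/1287)*(-166) = -55610/1287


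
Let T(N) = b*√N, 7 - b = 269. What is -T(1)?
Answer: 262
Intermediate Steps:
b = -262 (b = 7 - 1*269 = 7 - 269 = -262)
T(N) = -262*√N
-T(1) = -(-262)*√1 = -(-262) = -1*(-262) = 262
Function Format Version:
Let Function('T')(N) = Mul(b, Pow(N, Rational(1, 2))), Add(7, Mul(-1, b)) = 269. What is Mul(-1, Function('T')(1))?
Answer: 262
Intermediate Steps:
b = -262 (b = Add(7, Mul(-1, 269)) = Add(7, -269) = -262)
Function('T')(N) = Mul(-262, Pow(N, Rational(1, 2)))
Mul(-1, Function('T')(1)) = Mul(-1, Mul(-262, Pow(1, Rational(1, 2)))) = Mul(-1, Mul(-262, 1)) = Mul(-1, -262) = 262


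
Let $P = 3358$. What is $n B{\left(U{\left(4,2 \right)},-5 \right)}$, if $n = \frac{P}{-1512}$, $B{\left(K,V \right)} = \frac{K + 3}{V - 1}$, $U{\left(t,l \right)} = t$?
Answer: $\frac{1679}{648} \approx 2.591$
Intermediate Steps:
$B{\left(K,V \right)} = \frac{3 + K}{-1 + V}$
$n = - \frac{1679}{756}$ ($n = \frac{3358}{-1512} = 3358 \left(- \frac{1}{1512}\right) = - \frac{1679}{756} \approx -2.2209$)
$n B{\left(U{\left(4,2 \right)},-5 \right)} = - \frac{1679 \frac{3 + 4}{-1 - 5}}{756} = - \frac{1679 \frac{1}{-6} \cdot 7}{756} = - \frac{1679 \left(\left(- \frac{1}{6}\right) 7\right)}{756} = \left(- \frac{1679}{756}\right) \left(- \frac{7}{6}\right) = \frac{1679}{648}$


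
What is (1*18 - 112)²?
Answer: 8836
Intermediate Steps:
(1*18 - 112)² = (18 - 112)² = (-94)² = 8836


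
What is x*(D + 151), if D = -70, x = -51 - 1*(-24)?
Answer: -2187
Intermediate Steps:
x = -27 (x = -51 + 24 = -27)
x*(D + 151) = -27*(-70 + 151) = -27*81 = -2187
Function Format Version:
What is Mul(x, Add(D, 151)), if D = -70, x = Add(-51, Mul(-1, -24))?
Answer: -2187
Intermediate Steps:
x = -27 (x = Add(-51, 24) = -27)
Mul(x, Add(D, 151)) = Mul(-27, Add(-70, 151)) = Mul(-27, 81) = -2187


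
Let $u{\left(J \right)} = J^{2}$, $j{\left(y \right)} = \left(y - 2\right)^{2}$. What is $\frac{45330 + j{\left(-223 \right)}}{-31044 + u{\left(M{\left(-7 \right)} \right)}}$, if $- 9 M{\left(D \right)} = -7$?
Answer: $- \frac{1554471}{502903} \approx -3.091$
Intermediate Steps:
$j{\left(y \right)} = \left(-2 + y\right)^{2}$
$M{\left(D \right)} = \frac{7}{9}$ ($M{\left(D \right)} = \left(- \frac{1}{9}\right) \left(-7\right) = \frac{7}{9}$)
$\frac{45330 + j{\left(-223 \right)}}{-31044 + u{\left(M{\left(-7 \right)} \right)}} = \frac{45330 + \left(-2 - 223\right)^{2}}{-31044 + \left(\frac{7}{9}\right)^{2}} = \frac{45330 + \left(-225\right)^{2}}{-31044 + \frac{49}{81}} = \frac{45330 + 50625}{- \frac{2514515}{81}} = 95955 \left(- \frac{81}{2514515}\right) = - \frac{1554471}{502903}$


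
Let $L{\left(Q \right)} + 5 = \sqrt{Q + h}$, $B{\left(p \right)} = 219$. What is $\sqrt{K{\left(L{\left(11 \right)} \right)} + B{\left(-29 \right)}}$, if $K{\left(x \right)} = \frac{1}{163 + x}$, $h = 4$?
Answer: $\frac{\sqrt{34603 + 219 \sqrt{15}}}{\sqrt{158 + \sqrt{15}}} \approx 14.799$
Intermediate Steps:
$L{\left(Q \right)} = -5 + \sqrt{4 + Q}$ ($L{\left(Q \right)} = -5 + \sqrt{Q + 4} = -5 + \sqrt{4 + Q}$)
$\sqrt{K{\left(L{\left(11 \right)} \right)} + B{\left(-29 \right)}} = \sqrt{\frac{1}{163 - \left(5 - \sqrt{4 + 11}\right)} + 219} = \sqrt{\frac{1}{163 - \left(5 - \sqrt{15}\right)} + 219} = \sqrt{\frac{1}{158 + \sqrt{15}} + 219} = \sqrt{219 + \frac{1}{158 + \sqrt{15}}}$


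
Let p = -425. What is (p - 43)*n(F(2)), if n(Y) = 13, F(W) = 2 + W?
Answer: -6084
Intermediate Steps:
(p - 43)*n(F(2)) = (-425 - 43)*13 = -468*13 = -6084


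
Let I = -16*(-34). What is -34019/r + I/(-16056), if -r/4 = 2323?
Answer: 67644277/18649044 ≈ 3.6272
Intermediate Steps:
r = -9292 (r = -4*2323 = -9292)
I = 544
-34019/r + I/(-16056) = -34019/(-9292) + 544/(-16056) = -34019*(-1/9292) + 544*(-1/16056) = 34019/9292 - 68/2007 = 67644277/18649044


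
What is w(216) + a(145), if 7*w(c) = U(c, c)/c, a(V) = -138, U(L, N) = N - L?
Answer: -138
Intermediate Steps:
w(c) = 0 (w(c) = ((c - c)/c)/7 = (0/c)/7 = (1/7)*0 = 0)
w(216) + a(145) = 0 - 138 = -138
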